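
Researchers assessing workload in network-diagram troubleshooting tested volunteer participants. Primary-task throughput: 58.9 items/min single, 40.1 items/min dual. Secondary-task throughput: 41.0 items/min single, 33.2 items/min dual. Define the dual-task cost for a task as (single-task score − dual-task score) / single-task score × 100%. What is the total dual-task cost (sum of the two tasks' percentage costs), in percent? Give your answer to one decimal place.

Primary cost = (58.9 − 40.1) / 58.9 × 100% = 31.9185%.
Secondary cost = (41.0 − 33.2) / 41.0 × 100% = 19.0244%.
Total = 31.9185% + 19.0244% = 50.9429% ≈ 50.9%.

50.9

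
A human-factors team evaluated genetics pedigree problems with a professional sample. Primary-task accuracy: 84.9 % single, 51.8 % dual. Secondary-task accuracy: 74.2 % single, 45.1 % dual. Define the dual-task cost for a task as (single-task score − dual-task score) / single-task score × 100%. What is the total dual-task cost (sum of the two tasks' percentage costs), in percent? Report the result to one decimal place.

78.2

Primary cost = (84.9 − 51.8) / 84.9 × 100% = 38.9870%.
Secondary cost = (74.2 − 45.1) / 74.2 × 100% = 39.2183%.
Total = 38.9870% + 39.2183% = 78.2053% ≈ 78.2%.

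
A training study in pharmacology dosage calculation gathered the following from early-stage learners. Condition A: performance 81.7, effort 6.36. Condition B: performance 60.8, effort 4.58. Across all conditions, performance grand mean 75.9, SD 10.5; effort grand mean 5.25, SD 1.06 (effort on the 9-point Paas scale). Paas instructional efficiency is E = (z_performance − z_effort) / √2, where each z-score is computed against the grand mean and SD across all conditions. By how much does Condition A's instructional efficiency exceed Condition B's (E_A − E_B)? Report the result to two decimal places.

Condition A: z_P = (81.7 − 75.9)/10.5 = 0.5524; z_E = (6.36 − 5.25)/1.06 = 1.0472; E_A = (0.5524 − 1.0472)/√2 = -0.3499.
Condition B: z_P = (60.8 − 75.9)/10.5 = -1.4381; z_E = (4.58 − 5.25)/1.06 = -0.6321; E_B = (-1.4381 − (-0.6321))/√2 = -0.5699.
E_A − E_B = -0.3499 − (-0.5699) = 0.2200 ≈ 0.22.

0.22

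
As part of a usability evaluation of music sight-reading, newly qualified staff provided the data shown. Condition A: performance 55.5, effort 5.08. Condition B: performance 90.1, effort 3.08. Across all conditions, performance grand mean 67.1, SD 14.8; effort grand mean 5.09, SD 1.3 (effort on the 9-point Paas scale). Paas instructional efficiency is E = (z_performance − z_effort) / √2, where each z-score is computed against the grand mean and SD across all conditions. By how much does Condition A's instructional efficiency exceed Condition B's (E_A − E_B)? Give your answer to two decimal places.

-2.74

Condition A: z_P = (55.5 − 67.1)/14.8 = -0.7838; z_E = (5.08 − 5.09)/1.3 = -0.0077; E_A = (-0.7838 − (-0.0077))/√2 = -0.5488.
Condition B: z_P = (90.1 − 67.1)/14.8 = 1.5541; z_E = (3.08 − 5.09)/1.3 = -1.5462; E_B = (1.5541 − (-1.5462))/√2 = 2.1922.
E_A − E_B = -0.5488 − 2.1922 = -2.7410 ≈ -2.74.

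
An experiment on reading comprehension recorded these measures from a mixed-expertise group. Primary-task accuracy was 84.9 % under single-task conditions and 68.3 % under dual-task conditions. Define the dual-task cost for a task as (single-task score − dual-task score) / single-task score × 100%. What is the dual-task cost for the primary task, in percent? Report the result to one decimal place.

19.6

Cost = (84.9 − 68.3) / 84.9 × 100%
     = 16.6000 / 84.9 × 100% = 19.5524%.
≈ 19.6%.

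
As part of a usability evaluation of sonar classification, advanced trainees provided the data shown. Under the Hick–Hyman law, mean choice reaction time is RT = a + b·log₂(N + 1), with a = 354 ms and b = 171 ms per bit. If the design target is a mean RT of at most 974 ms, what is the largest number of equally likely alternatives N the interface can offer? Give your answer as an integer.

Set 354 + 171·log₂(N + 1) ≤ 974.
log₂(N + 1) ≤ (974 − 354) / 171 = 3.6257.
N + 1 ≤ 2^3.6257 = 12.3437.
N ≤ 11.3437, so the largest integer N is 11.

11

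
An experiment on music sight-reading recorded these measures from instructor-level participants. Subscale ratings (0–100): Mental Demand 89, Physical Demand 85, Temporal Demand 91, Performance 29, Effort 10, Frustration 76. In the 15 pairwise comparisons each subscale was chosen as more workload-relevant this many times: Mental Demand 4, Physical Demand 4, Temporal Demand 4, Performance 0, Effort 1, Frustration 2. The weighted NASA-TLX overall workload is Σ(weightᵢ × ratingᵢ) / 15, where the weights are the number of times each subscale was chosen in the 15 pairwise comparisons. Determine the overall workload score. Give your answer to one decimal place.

The tallies are the weights (they sum to 15).
Weighted sum = 4·89 + 4·85 + 4·91 + 0·29 + 1·10 + 2·76
            = 356 + 340 + 364 + 0 + 10 + 152 = 1222.
Overall workload = 1222 / 15 = 81.4667 ≈ 81.5.

81.5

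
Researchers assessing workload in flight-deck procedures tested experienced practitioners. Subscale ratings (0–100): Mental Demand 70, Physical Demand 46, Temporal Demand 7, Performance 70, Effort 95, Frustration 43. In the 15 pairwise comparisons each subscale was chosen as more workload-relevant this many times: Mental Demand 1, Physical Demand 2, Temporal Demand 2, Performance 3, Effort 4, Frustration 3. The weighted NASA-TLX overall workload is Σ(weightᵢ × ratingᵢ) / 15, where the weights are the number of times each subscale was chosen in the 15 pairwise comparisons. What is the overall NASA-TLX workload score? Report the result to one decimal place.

59.7

The tallies are the weights (they sum to 15).
Weighted sum = 1·70 + 2·46 + 2·7 + 3·70 + 4·95 + 3·43
            = 70 + 92 + 14 + 210 + 380 + 129 = 895.
Overall workload = 895 / 15 = 59.6667 ≈ 59.7.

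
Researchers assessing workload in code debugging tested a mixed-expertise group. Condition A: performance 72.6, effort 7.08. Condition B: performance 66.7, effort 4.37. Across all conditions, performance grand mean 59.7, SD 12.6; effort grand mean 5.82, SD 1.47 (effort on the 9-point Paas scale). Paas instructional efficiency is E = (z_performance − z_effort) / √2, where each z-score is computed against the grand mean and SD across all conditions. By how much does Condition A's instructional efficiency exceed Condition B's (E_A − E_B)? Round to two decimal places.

-0.97

Condition A: z_P = (72.6 − 59.7)/12.6 = 1.0238; z_E = (7.08 − 5.82)/1.47 = 0.8571; E_A = (1.0238 − 0.8571)/√2 = 0.1179.
Condition B: z_P = (66.7 − 59.7)/12.6 = 0.5556; z_E = (4.37 − 5.82)/1.47 = -0.9864; E_B = (0.5556 − (-0.9864))/√2 = 1.0904.
E_A − E_B = 0.1179 − 1.0904 = -0.9725 ≈ -0.97.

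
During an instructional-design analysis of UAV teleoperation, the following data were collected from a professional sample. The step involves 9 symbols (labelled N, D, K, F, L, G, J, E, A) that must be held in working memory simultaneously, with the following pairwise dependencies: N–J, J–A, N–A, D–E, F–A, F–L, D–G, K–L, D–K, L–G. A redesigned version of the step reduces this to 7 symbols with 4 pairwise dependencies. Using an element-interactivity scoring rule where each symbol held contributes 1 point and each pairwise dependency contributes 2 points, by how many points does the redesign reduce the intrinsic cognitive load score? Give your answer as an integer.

14

Original: 9 × 1 + 10 × 2 = 9 + 20 = 29.
Redesigned: 7 × 1 + 4 × 2 = 7 + 8 = 15.
Reduction = 29 − 15 = 14.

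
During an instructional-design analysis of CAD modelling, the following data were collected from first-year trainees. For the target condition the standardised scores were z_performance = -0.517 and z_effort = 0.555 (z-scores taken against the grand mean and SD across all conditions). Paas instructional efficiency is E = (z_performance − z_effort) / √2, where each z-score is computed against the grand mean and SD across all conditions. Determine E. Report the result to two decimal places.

-0.76

z_P − z_E = -0.517 − 0.555 = -1.0720.
E = -1.0720 / √2 = -1.0720 / 1.41421 = -0.7580 ≈ -0.76.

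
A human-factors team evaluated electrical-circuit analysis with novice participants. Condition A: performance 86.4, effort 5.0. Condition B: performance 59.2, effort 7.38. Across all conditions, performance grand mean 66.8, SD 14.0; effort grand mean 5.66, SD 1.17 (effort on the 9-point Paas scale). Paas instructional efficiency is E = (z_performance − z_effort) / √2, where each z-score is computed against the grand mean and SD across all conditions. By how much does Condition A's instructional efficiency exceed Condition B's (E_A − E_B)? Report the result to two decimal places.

2.81

Condition A: z_P = (86.4 − 66.8)/14.0 = 1.4000; z_E = (5.0 − 5.66)/1.17 = -0.5641; E_A = (1.4000 − (-0.5641))/√2 = 1.3888.
Condition B: z_P = (59.2 − 66.8)/14.0 = -0.5429; z_E = (7.38 − 5.66)/1.17 = 1.4701; E_B = (-0.5429 − 1.4701)/√2 = -1.4234.
E_A − E_B = 1.3888 − (-1.4234) = 2.8122 ≈ 2.81.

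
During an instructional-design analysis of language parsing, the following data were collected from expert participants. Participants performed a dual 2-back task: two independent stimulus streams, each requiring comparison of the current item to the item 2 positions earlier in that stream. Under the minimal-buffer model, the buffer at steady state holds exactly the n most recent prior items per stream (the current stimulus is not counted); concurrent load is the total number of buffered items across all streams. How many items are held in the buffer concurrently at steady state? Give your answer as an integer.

4

Each stream's buffer holds its 2 most recent prior items.
Two independent streams: 2 × 2 = 4 buffered items at steady state.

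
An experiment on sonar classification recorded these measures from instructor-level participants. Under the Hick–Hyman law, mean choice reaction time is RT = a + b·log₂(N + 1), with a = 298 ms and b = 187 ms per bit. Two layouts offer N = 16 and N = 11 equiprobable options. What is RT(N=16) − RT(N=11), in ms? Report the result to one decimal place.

94.0

RT(16) = 298 + 187·log₂(17) = 298 + 187·4.0875 = 1062.3625 ms.
RT(11) = 298 + 187·log₂(12) = 298 + 187·3.5850 = 968.3950 ms.
Difference = 1062.3625 − 968.3950 = 93.9675 ≈ 94.0 ms.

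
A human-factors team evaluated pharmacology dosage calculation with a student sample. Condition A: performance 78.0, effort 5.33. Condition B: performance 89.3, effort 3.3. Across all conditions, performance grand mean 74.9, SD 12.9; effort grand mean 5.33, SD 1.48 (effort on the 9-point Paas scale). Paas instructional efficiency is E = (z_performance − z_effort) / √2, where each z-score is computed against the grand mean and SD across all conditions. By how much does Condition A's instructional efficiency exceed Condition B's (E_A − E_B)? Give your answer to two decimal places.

-1.59

Condition A: z_P = (78.0 − 74.9)/12.9 = 0.2403; z_E = (5.33 − 5.33)/1.48 = 0.0000; E_A = (0.2403 − 0.0000)/√2 = 0.1699.
Condition B: z_P = (89.3 − 74.9)/12.9 = 1.1163; z_E = (3.3 − 5.33)/1.48 = -1.3716; E_B = (1.1163 − (-1.3716))/√2 = 1.7592.
E_A − E_B = 0.1699 − 1.7592 = -1.5893 ≈ -1.59.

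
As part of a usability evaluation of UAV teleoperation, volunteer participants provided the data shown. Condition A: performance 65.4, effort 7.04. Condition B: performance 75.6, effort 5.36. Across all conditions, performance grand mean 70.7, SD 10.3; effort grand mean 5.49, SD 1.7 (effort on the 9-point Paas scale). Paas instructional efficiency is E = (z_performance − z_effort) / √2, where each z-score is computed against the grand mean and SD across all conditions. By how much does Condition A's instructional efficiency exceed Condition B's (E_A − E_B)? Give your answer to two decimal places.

Condition A: z_P = (65.4 − 70.7)/10.3 = -0.5146; z_E = (7.04 − 5.49)/1.7 = 0.9118; E_A = (-0.5146 − 0.9118)/√2 = -1.0086.
Condition B: z_P = (75.6 − 70.7)/10.3 = 0.4757; z_E = (5.36 − 5.49)/1.7 = -0.0765; E_B = (0.4757 − (-0.0765))/√2 = 0.3905.
E_A − E_B = -1.0086 − 0.3905 = -1.3991 ≈ -1.40.

-1.40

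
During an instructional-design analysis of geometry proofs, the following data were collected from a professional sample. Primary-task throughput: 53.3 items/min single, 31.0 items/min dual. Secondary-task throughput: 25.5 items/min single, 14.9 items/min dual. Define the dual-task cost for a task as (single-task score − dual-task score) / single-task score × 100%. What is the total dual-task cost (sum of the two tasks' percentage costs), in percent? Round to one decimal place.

Primary cost = (53.3 − 31.0) / 53.3 × 100% = 41.8386%.
Secondary cost = (25.5 − 14.9) / 25.5 × 100% = 41.5686%.
Total = 41.8386% + 41.5686% = 83.4072% ≈ 83.4%.

83.4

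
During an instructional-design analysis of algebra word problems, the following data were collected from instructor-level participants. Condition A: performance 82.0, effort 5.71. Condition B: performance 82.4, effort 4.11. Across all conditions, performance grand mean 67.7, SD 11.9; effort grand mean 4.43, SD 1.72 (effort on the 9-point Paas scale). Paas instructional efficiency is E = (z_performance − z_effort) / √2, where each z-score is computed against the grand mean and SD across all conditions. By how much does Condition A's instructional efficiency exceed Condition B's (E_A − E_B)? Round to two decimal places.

-0.68

Condition A: z_P = (82.0 − 67.7)/11.9 = 1.2017; z_E = (5.71 − 4.43)/1.72 = 0.7442; E_A = (1.2017 − 0.7442)/√2 = 0.3235.
Condition B: z_P = (82.4 − 67.7)/11.9 = 1.2353; z_E = (4.11 − 4.43)/1.72 = -0.1860; E_B = (1.2353 − (-0.1860))/√2 = 1.0050.
E_A − E_B = 0.3235 − 1.0050 = -0.6815 ≈ -0.68.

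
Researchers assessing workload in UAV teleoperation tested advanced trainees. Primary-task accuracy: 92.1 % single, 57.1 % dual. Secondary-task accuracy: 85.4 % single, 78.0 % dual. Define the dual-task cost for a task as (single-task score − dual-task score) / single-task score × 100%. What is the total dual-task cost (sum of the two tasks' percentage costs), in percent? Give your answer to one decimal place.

46.7

Primary cost = (92.1 − 57.1) / 92.1 × 100% = 38.0022%.
Secondary cost = (85.4 − 78.0) / 85.4 × 100% = 8.6651%.
Total = 38.0022% + 8.6651% = 46.6673% ≈ 46.7%.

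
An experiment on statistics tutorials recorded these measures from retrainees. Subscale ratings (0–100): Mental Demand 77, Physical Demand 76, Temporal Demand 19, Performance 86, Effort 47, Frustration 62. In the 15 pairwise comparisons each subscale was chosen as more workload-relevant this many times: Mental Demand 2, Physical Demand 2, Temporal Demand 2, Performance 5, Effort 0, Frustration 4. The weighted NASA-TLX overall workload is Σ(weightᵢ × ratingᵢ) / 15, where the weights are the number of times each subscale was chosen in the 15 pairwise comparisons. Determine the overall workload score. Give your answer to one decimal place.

68.1

The tallies are the weights (they sum to 15).
Weighted sum = 2·77 + 2·76 + 2·19 + 5·86 + 0·47 + 4·62
            = 154 + 152 + 38 + 430 + 0 + 248 = 1022.
Overall workload = 1022 / 15 = 68.1333 ≈ 68.1.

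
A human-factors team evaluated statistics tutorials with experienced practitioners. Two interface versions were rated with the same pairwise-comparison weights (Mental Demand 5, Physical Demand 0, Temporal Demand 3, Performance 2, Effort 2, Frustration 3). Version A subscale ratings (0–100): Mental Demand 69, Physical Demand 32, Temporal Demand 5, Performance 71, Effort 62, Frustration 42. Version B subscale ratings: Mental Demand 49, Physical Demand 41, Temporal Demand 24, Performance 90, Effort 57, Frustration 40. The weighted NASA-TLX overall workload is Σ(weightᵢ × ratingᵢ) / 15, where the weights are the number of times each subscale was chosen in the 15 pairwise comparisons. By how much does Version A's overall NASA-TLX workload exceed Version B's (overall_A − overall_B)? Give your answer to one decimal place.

1.4

Version A weighted sum = 5·69 + 0·32 + 3·5 + 2·71 + 2·62 + 3·42 = 345 + 0 + 15 + 142 + 124 + 126 = 752; overall_A = 752/15 = 50.1333.
Version B weighted sum = 5·49 + 0·41 + 3·24 + 2·90 + 2·57 + 3·40 = 245 + 0 + 72 + 180 + 114 + 120 = 731; overall_B = 731/15 = 48.7333.
Difference = 50.1333 − 48.7333 = 1.4000 ≈ 1.4.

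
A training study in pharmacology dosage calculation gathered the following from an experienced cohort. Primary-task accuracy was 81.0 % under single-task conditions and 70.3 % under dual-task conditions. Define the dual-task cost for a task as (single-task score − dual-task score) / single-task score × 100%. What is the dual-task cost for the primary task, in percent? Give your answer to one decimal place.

Cost = (81.0 − 70.3) / 81.0 × 100%
     = 10.7000 / 81.0 × 100% = 13.2099%.
≈ 13.2%.

13.2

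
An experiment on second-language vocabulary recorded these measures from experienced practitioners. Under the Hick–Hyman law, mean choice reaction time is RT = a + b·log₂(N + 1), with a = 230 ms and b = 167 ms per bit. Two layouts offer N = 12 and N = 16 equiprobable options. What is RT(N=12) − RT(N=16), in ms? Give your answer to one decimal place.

RT(12) = 230 + 167·log₂(13) = 230 + 167·3.7004 = 847.9668 ms.
RT(16) = 230 + 167·log₂(17) = 230 + 167·4.0875 = 912.6125 ms.
Difference = 847.9668 − 912.6125 = -64.6457 ≈ -64.6 ms.

-64.6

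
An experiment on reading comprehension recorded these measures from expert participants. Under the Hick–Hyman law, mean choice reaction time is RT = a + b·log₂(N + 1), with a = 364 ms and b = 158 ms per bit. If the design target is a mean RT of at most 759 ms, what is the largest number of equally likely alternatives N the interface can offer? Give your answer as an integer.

4

Set 364 + 158·log₂(N + 1) ≤ 759.
log₂(N + 1) ≤ (759 − 364) / 158 = 2.5000.
N + 1 ≤ 2^2.5000 = 5.6569.
N ≤ 4.6569, so the largest integer N is 4.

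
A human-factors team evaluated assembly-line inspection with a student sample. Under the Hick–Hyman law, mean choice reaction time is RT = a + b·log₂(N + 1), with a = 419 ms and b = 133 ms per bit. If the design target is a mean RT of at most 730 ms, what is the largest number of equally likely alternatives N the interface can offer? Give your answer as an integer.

Set 419 + 133·log₂(N + 1) ≤ 730.
log₂(N + 1) ≤ (730 − 419) / 133 = 2.3383.
N + 1 ≤ 2^2.3383 = 5.0571.
N ≤ 4.0571, so the largest integer N is 4.

4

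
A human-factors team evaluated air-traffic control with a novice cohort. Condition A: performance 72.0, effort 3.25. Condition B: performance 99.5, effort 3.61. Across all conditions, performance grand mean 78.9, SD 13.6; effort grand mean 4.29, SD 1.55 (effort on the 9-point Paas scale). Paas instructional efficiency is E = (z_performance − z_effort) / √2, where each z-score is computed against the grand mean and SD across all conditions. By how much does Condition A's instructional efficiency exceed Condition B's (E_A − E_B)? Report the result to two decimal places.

Condition A: z_P = (72.0 − 78.9)/13.6 = -0.5074; z_E = (3.25 − 4.29)/1.55 = -0.6710; E_A = (-0.5074 − (-0.6710))/√2 = 0.1157.
Condition B: z_P = (99.5 − 78.9)/13.6 = 1.5147; z_E = (3.61 − 4.29)/1.55 = -0.4387; E_B = (1.5147 − (-0.4387))/√2 = 1.3813.
E_A − E_B = 0.1157 − 1.3813 = -1.2656 ≈ -1.27.

-1.27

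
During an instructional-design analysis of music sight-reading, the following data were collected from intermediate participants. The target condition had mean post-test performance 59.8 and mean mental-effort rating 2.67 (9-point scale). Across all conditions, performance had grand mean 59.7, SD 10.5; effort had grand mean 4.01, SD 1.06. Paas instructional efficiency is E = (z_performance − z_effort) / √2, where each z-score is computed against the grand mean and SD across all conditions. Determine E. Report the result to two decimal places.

0.90

z_performance = (59.8 − 59.7) / 10.5 = 0.1000 / 10.5 = 0.0095.
z_effort = (2.67 − 4.01) / 1.06 = -1.3400 / 1.06 = -1.2642.
z_P − z_E = 0.0095 − (-1.2642) = 1.2737.
E = 1.2737 / √2 = 1.2737 / 1.41421 = 0.9006 ≈ 0.90.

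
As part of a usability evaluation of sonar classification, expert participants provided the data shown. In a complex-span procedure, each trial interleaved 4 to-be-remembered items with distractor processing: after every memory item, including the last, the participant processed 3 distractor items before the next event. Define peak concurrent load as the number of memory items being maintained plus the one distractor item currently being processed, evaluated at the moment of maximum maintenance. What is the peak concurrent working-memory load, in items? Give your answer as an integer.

Maintenance is greatest during the distractor(s) after memory item 4: all 4 memory items are being held.
One distractor item is concurrently being processed.
Peak concurrent load = 4 + 1 = 5 items.

5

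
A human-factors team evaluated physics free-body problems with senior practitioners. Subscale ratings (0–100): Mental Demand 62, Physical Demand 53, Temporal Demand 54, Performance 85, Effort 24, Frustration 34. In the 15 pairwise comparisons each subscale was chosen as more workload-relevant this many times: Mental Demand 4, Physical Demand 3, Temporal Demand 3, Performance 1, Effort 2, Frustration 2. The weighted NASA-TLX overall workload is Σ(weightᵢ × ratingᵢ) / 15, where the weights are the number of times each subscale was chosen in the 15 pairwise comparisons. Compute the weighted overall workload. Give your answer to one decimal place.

The tallies are the weights (they sum to 15).
Weighted sum = 4·62 + 3·53 + 3·54 + 1·85 + 2·24 + 2·34
            = 248 + 159 + 162 + 85 + 48 + 68 = 770.
Overall workload = 770 / 15 = 51.3333 ≈ 51.3.

51.3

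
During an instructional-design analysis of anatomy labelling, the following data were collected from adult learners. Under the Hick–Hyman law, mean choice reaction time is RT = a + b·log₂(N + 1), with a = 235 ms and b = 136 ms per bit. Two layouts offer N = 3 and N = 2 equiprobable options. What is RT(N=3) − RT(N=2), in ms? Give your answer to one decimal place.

RT(3) = 235 + 136·log₂(4) = 235 + 136·2.0000 = 507.0000 ms.
RT(2) = 235 + 136·log₂(3) = 235 + 136·1.5850 = 450.5600 ms.
Difference = 507.0000 − 450.5600 = 56.4400 ≈ 56.4 ms.

56.4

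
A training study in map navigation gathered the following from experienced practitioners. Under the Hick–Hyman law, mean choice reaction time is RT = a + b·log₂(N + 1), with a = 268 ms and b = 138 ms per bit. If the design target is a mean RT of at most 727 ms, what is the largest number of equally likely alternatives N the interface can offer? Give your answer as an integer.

Set 268 + 138·log₂(N + 1) ≤ 727.
log₂(N + 1) ≤ (727 − 268) / 138 = 3.3261.
N + 1 ≤ 2^3.3261 = 10.0290.
N ≤ 9.0290, so the largest integer N is 9.

9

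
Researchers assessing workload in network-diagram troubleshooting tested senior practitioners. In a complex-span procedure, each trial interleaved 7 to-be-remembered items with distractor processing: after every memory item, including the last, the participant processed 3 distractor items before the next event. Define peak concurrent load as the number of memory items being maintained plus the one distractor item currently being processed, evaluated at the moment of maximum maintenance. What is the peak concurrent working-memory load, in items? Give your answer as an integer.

8

Maintenance is greatest during the distractor(s) after memory item 7: all 7 memory items are being held.
One distractor item is concurrently being processed.
Peak concurrent load = 7 + 1 = 8 items.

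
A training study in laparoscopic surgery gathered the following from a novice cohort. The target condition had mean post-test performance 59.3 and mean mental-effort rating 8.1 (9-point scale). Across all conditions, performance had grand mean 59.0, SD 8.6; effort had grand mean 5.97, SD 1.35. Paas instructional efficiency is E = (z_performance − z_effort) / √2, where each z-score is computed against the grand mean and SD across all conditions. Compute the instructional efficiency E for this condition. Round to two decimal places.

z_performance = (59.3 − 59.0) / 8.6 = 0.3000 / 8.6 = 0.0349.
z_effort = (8.1 − 5.97) / 1.35 = 2.1300 / 1.35 = 1.5778.
z_P − z_E = 0.0349 − 1.5778 = -1.5429.
E = -1.5429 / √2 = -1.5429 / 1.41421 = -1.0910 ≈ -1.09.

-1.09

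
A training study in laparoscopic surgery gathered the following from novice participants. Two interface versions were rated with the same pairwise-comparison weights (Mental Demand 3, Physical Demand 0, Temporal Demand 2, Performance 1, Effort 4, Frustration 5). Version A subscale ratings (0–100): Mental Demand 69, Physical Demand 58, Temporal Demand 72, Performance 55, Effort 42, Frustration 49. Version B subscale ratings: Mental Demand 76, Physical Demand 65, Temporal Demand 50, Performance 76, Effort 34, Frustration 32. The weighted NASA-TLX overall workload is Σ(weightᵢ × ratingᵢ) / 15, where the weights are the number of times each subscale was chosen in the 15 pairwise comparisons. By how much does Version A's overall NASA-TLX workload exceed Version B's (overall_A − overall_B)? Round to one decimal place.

Version A weighted sum = 3·69 + 0·58 + 2·72 + 1·55 + 4·42 + 5·49 = 207 + 0 + 144 + 55 + 168 + 245 = 819; overall_A = 819/15 = 54.6000.
Version B weighted sum = 3·76 + 0·65 + 2·50 + 1·76 + 4·34 + 5·32 = 228 + 0 + 100 + 76 + 136 + 160 = 700; overall_B = 700/15 = 46.6667.
Difference = 54.6000 − 46.6667 = 7.9333 ≈ 7.9.

7.9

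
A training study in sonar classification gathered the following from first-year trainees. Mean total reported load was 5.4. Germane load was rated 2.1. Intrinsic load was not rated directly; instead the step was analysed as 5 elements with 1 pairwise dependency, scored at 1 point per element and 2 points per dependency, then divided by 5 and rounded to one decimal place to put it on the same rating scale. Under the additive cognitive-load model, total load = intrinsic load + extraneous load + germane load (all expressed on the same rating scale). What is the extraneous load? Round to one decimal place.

Intrinsic (element-interactivity): (5 × 1 + 1 × 2) / 5 = 7 / 5 = 1.4000 → 1.4.
extraneous load = total − intrinsic − germane
             = 5.4 − 1.4 − 2.1 = 1.9.

1.9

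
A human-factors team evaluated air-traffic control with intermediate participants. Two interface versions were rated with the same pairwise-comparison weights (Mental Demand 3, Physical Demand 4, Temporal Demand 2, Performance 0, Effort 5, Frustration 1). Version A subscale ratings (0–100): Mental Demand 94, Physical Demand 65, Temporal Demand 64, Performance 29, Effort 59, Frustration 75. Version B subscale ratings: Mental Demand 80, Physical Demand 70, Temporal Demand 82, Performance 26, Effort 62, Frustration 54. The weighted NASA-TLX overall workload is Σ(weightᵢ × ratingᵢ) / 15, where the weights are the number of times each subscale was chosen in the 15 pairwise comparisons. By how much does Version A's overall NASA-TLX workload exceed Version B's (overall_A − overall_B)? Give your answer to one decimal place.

Version A weighted sum = 3·94 + 4·65 + 2·64 + 0·29 + 5·59 + 1·75 = 282 + 260 + 128 + 0 + 295 + 75 = 1040; overall_A = 1040/15 = 69.3333.
Version B weighted sum = 3·80 + 4·70 + 2·82 + 0·26 + 5·62 + 1·54 = 240 + 280 + 164 + 0 + 310 + 54 = 1048; overall_B = 1048/15 = 69.8667.
Difference = 69.3333 − 69.8667 = -0.5334 ≈ -0.5.

-0.5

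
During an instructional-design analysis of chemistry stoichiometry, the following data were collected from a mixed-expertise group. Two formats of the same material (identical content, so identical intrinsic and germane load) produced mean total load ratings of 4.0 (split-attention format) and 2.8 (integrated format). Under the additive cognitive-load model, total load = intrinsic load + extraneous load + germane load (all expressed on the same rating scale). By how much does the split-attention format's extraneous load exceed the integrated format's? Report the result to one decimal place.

1.2

Intrinsic and germane load are equal across formats, so the difference in total load equals the difference in extraneous load.
Extraneous-load difference = 4.0 − 2.8 = 1.2.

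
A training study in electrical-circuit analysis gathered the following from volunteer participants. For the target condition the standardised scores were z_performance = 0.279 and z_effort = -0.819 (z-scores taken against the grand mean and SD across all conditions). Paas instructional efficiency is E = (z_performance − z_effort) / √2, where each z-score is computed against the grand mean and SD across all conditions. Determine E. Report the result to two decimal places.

0.78

z_P − z_E = 0.279 − (-0.819) = 1.0980.
E = 1.0980 / √2 = 1.0980 / 1.41421 = 0.7764 ≈ 0.78.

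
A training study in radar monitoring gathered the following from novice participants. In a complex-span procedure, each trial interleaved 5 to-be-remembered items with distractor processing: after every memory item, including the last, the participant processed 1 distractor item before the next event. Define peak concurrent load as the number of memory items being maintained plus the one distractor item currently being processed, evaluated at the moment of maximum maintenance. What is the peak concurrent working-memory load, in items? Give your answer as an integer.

Maintenance is greatest during the distractor(s) after memory item 5: all 5 memory items are being held.
One distractor item is concurrently being processed.
Peak concurrent load = 5 + 1 = 6 items.

6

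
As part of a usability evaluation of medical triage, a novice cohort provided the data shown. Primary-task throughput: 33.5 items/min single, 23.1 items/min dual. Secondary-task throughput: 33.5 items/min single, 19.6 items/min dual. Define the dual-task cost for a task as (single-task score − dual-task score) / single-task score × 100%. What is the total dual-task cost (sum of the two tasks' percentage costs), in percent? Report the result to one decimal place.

Primary cost = (33.5 − 23.1) / 33.5 × 100% = 31.0448%.
Secondary cost = (33.5 − 19.6) / 33.5 × 100% = 41.4925%.
Total = 31.0448% + 41.4925% = 72.5373% ≈ 72.5%.

72.5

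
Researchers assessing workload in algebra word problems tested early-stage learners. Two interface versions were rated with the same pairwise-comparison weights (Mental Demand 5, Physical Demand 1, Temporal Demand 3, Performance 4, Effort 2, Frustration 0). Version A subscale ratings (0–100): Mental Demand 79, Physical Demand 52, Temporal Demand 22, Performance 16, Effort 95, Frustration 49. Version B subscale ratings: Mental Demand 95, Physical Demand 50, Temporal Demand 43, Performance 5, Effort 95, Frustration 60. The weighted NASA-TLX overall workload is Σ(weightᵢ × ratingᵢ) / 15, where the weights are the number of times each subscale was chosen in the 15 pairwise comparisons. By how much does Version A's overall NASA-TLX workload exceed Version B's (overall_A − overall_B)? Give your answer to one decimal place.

Version A weighted sum = 5·79 + 1·52 + 3·22 + 4·16 + 2·95 + 0·49 = 395 + 52 + 66 + 64 + 190 + 0 = 767; overall_A = 767/15 = 51.1333.
Version B weighted sum = 5·95 + 1·50 + 3·43 + 4·5 + 2·95 + 0·60 = 475 + 50 + 129 + 20 + 190 + 0 = 864; overall_B = 864/15 = 57.6000.
Difference = 51.1333 − 57.6000 = -6.4667 ≈ -6.5.

-6.5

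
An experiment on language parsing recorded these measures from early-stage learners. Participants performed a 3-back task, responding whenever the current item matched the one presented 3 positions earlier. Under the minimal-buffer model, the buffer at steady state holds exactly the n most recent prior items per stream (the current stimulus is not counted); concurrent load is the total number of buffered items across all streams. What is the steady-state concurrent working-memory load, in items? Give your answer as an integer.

The buffer holds the 3 most recent prior items.
Steady-state concurrent load = 3 items.

3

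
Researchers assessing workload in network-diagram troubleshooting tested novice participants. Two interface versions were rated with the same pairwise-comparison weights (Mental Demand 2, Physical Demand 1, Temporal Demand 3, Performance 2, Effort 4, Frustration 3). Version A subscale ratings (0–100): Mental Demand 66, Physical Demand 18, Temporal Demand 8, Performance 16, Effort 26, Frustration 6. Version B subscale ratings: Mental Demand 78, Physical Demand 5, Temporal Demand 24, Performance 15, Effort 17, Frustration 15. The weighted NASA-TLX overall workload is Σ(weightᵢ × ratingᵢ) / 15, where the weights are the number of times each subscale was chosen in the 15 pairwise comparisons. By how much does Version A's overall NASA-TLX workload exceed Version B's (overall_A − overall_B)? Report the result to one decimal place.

-3.2

Version A weighted sum = 2·66 + 1·18 + 3·8 + 2·16 + 4·26 + 3·6 = 132 + 18 + 24 + 32 + 104 + 18 = 328; overall_A = 328/15 = 21.8667.
Version B weighted sum = 2·78 + 1·5 + 3·24 + 2·15 + 4·17 + 3·15 = 156 + 5 + 72 + 30 + 68 + 45 = 376; overall_B = 376/15 = 25.0667.
Difference = 21.8667 − 25.0667 = -3.2000 ≈ -3.2.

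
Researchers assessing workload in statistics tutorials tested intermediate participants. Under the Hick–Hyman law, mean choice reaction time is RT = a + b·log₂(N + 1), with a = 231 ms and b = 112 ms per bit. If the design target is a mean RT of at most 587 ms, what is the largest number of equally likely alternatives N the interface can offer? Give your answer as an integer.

Set 231 + 112·log₂(N + 1) ≤ 587.
log₂(N + 1) ≤ (587 − 231) / 112 = 3.1786.
N + 1 ≤ 2^3.1786 = 9.0543.
N ≤ 8.0543, so the largest integer N is 8.

8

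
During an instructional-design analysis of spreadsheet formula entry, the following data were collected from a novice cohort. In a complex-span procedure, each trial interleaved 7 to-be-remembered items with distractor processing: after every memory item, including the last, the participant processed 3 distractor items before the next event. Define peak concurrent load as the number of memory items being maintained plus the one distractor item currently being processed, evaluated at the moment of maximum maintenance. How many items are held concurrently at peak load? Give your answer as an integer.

8

Maintenance is greatest during the distractor(s) after memory item 7: all 7 memory items are being held.
One distractor item is concurrently being processed.
Peak concurrent load = 7 + 1 = 8 items.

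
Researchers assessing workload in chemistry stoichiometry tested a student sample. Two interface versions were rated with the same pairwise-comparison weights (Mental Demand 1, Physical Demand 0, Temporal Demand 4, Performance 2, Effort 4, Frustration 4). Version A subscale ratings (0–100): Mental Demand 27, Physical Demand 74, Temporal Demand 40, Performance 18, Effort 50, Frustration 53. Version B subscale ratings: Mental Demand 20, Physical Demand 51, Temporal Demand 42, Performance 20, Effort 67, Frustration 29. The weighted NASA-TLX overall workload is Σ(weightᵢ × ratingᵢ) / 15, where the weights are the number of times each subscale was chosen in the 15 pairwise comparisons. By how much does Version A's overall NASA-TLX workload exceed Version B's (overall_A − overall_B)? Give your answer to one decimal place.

Version A weighted sum = 1·27 + 0·74 + 4·40 + 2·18 + 4·50 + 4·53 = 27 + 0 + 160 + 36 + 200 + 212 = 635; overall_A = 635/15 = 42.3333.
Version B weighted sum = 1·20 + 0·51 + 4·42 + 2·20 + 4·67 + 4·29 = 20 + 0 + 168 + 40 + 268 + 116 = 612; overall_B = 612/15 = 40.8000.
Difference = 42.3333 − 40.8000 = 1.5333 ≈ 1.5.

1.5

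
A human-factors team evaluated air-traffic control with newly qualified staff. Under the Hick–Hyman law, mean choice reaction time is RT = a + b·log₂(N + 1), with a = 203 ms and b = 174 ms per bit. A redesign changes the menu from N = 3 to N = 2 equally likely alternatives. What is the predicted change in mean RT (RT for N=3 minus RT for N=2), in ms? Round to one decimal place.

72.2

RT(3) = 203 + 174·log₂(4) = 203 + 174·2.0000 = 551.0000 ms.
RT(2) = 203 + 174·log₂(3) = 203 + 174·1.5850 = 478.7900 ms.
Difference = 551.0000 − 478.7900 = 72.2100 ≈ 72.2 ms.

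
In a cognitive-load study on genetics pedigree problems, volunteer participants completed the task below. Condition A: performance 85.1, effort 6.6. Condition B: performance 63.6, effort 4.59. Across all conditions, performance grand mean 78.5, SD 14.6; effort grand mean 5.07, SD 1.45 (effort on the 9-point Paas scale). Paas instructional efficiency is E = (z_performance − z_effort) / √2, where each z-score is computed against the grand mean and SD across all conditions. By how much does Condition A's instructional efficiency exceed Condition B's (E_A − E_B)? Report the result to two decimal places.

0.06

Condition A: z_P = (85.1 − 78.5)/14.6 = 0.4521; z_E = (6.6 − 5.07)/1.45 = 1.0552; E_A = (0.4521 − 1.0552)/√2 = -0.4265.
Condition B: z_P = (63.6 − 78.5)/14.6 = -1.0205; z_E = (4.59 − 5.07)/1.45 = -0.3310; E_B = (-1.0205 − (-0.3310))/√2 = -0.4876.
E_A − E_B = -0.4265 − (-0.4876) = 0.0611 ≈ 0.06.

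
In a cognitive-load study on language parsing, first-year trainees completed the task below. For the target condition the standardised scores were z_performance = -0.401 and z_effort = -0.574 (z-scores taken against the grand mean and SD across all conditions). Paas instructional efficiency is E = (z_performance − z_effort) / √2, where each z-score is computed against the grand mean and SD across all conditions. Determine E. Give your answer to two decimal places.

0.12

z_P − z_E = -0.401 − (-0.574) = 0.1730.
E = 0.1730 / √2 = 0.1730 / 1.41421 = 0.1223 ≈ 0.12.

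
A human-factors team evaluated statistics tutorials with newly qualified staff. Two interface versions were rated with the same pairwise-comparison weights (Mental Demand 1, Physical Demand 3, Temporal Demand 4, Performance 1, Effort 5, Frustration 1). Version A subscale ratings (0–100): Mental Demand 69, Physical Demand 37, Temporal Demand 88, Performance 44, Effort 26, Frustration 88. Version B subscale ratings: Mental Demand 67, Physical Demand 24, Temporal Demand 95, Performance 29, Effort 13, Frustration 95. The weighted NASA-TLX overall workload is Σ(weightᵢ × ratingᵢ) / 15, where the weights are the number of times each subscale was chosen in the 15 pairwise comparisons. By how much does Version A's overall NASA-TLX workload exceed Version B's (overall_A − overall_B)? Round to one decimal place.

5.7

Version A weighted sum = 1·69 + 3·37 + 4·88 + 1·44 + 5·26 + 1·88 = 69 + 111 + 352 + 44 + 130 + 88 = 794; overall_A = 794/15 = 52.9333.
Version B weighted sum = 1·67 + 3·24 + 4·95 + 1·29 + 5·13 + 1·95 = 67 + 72 + 380 + 29 + 65 + 95 = 708; overall_B = 708/15 = 47.2000.
Difference = 52.9333 − 47.2000 = 5.7333 ≈ 5.7.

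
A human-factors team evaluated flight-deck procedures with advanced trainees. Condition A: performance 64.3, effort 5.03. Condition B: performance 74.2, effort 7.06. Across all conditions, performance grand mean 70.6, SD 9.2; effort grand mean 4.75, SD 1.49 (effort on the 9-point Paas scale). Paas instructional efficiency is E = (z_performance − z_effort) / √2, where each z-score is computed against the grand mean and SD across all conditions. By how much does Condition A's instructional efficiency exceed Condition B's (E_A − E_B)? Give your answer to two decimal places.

Condition A: z_P = (64.3 − 70.6)/9.2 = -0.6848; z_E = (5.03 − 4.75)/1.49 = 0.1879; E_A = (-0.6848 − 0.1879)/√2 = -0.6171.
Condition B: z_P = (74.2 − 70.6)/9.2 = 0.3913; z_E = (7.06 − 4.75)/1.49 = 1.5503; E_B = (0.3913 − 1.5503)/√2 = -0.8195.
E_A − E_B = -0.6171 − (-0.8195) = 0.2024 ≈ 0.20.

0.20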